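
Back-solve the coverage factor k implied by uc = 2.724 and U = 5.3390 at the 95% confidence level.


k = U / uc
k = 5.3390 / 2.724
k = 1.96

1.96


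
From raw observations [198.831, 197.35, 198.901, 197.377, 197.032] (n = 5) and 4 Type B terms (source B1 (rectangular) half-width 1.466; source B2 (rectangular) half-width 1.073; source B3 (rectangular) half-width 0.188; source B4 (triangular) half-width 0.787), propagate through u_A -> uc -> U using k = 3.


mean = (198.831 + 197.35 + 198.901 + 197.377 + 197.032) / 5 = 197.8982
s = sqrt(sum((x - mean)^2)/(n-1)) = 0.89417543
u_A = s / sqrt(n) = 0.89417543 / sqrt(5) = 0.39988741
u_B1 = 1.466 / sqrt(3) = 0.84639549
u_B2 = 1.073 / sqrt(3) = 0.61949684
u_B3 = 0.188 / sqrt(3) = 0.10854185
u_B4 = 0.787 / sqrt(6) = 0.3212914
uc = sqrt(0.39988741^2 + 0.84639549^2 + 0.61949684^2 + 0.10854185^2 + 0.3212914^2) = 1.1726385
U = k * uc = 3 * 1.1726385
U = 3.5179

3.5179


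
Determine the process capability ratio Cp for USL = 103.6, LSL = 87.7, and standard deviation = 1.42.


Cp = (USL - LSL) / (6 * sigma)
= (103.6 - 87.7) / (6 * 1.42)
= 15.9000 / 8.5200
= 1.8662

1.8662


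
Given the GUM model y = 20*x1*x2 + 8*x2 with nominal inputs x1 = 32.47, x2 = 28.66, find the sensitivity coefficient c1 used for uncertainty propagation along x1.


y = 20*x1*x2 + 8*x2
dy/dx1 = 20*x2
Evaluate at x2 = 28.66: c1 = 20 * 28.66
c1 = 573.2000

573.2000


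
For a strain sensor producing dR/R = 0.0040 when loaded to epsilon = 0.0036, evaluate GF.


GF = (dR/R) / epsilon
= 0.0040 / 0.0036
= 1.1111

1.1111


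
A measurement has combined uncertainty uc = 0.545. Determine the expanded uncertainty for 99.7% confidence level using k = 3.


U = k * uc
U = 3 * 0.545
U = 1.6350

1.6350


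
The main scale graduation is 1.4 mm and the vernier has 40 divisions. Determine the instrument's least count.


LC = MSD / n_div
= 1.4 / 40
= 0.0350

0.0350


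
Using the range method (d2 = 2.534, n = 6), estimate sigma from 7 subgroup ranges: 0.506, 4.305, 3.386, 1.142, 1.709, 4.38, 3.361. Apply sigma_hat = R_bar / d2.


R_bar = (0.506 + 4.305 + 3.386 + 1.142 + 1.709 + 4.38 + 3.361) / 7
R_bar = 18.789 / 7 = 2.6841429
sigma_hat = R_bar / d2 = 2.6841429 / 2.534 = 1.0593

1.0593


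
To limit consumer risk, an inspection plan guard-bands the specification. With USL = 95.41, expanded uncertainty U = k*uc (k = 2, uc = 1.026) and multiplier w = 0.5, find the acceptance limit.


U = k * uc = 2 * 1.026 = 2.052
guard band g = w * U = 0.5 * 2.052 = 1.026
AL = USL - g = 95.41 - 1.026
AL = 94.3840

94.3840


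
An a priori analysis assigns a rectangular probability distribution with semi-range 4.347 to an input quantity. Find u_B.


u_B = half_width / sqrt(3)
u_B = 4.347 / 1.7320508
u_B = 2.5097

2.5097


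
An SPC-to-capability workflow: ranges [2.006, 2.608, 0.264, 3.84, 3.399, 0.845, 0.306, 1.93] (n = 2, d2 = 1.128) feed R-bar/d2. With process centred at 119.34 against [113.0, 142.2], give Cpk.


R_bar = (2.006 + 2.608 + 0.264 + 3.84 + 3.399 + 0.845 + 0.306 + 1.93) / 8 = 1.89975
sigma = R_bar / d2 = 1.89975 / 1.128 = 1.6841755
Cp = (USL - LSL)/(6*sigma) = (142.2 - 113.0)/(6*1.6841755) = 2.8896
Cpu = (142.2 - 119.34)/(3*1.6841755) = 4.5245
Cpl = (119.34 - 113.0)/(3*1.6841755) = 1.2548
Cpk = min(Cpu, Cpl) = 1.2548

1.2548


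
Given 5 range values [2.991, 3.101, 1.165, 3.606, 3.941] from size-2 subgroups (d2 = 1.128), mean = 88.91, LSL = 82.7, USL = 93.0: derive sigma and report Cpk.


R_bar = (2.991 + 3.101 + 1.165 + 3.606 + 3.941) / 5 = 2.9608
sigma = R_bar / d2 = 2.9608 / 1.128 = 2.6248227
Cp = (USL - LSL)/(6*sigma) = (93.0 - 82.7)/(6*2.6248227) = 0.6540
Cpu = (93.0 - 88.91)/(3*2.6248227) = 0.5194
Cpl = (88.91 - 82.7)/(3*2.6248227) = 0.7886
Cpk = min(Cpu, Cpl) = 0.5194

0.5194


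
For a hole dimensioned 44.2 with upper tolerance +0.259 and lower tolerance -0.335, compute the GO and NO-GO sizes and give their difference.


GO = nominal - lower_tol (smallest hole = maximum material condition)
GO = 44.2 - 0.335 = 43.865
NO-GO = nominal + upper_tol (largest hole = least material condition)
NO-GO = 44.2 + 0.259 = 44.459
spread = NO-GO - GO = 44.459 - 43.865 = 0.5940

0.5940


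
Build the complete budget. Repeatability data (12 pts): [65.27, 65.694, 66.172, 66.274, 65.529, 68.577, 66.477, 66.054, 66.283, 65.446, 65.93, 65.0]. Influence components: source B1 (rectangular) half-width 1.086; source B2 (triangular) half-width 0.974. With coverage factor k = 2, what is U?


mean = (65.27 + 65.694 + 66.172 + 66.274 + 65.529 + 68.577 + 66.477 + 66.054 + 66.283 + 65.446 + 65.93 + 65.0) / 12 = 66.05883333
s = sqrt(sum((x - mean)^2)/(n-1)) = 0.91327481
u_A = s / sqrt(n) = 0.91327481 / sqrt(12) = 0.26363973
u_B1 = 1.086 / sqrt(3) = 0.62700239
u_B2 = 0.974 / sqrt(6) = 0.39763383
uc = sqrt(0.26363973^2 + 0.62700239^2 + 0.39763383^2) = 0.78787725
U = k * uc = 2 * 0.78787725
U = 1.5758

1.5758


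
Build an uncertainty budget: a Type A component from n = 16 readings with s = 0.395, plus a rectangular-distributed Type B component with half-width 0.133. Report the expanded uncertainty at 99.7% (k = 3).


u_A = s / sqrt(n) = 0.395 / sqrt(16) = 0.09875
u_B = half_width / sqrt(3) = 0.133 / sqrt(3) = 0.076787586
uc = sqrt(u_A^2 + u_B^2) = sqrt(0.09875^2 + 0.076787586^2) = 0.12509155
U = k * uc = 3 * 0.12509155
U = 0.3753

0.3753


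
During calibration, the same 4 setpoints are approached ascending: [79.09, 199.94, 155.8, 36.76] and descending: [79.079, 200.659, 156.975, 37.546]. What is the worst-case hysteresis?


|79.09 - 79.079| = 0.0110
|199.94 - 200.659| = 0.7190
|155.8 - 156.975| = 1.1750
|36.76 - 37.546| = 0.7860
hysteresis = max(diffs) = 1.1750

1.1750


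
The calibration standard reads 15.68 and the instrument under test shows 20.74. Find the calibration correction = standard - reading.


Correction = standard - reading
= 15.68 - 20.74
= -5.0600

-5.0600


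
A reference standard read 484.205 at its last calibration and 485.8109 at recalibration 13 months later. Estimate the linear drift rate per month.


rate = (v2 - v1) / months
= (485.8109 - 484.205) / 13
= 1.6059 / 13
= 0.1235

0.1235


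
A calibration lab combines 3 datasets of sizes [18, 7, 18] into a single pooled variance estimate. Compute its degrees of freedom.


nu = sum_i (n_i - 1)
nu = ((18 - 1) + (7 - 1) + (18 - 1))
nu = 17 + 6 + 17
nu = 40

40


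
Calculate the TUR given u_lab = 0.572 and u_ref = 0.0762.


TUR = u_lab / u_ref
= 0.572 / 0.0762
= 7.5066

7.5066


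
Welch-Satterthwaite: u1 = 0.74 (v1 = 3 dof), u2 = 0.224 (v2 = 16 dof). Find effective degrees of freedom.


uc = sqrt(u1^2 + u2^2) = sqrt(0.74^2 + 0.224^2) = 0.77315975
v_eff = uc^4 / (u1^4/v1 + u2^4/v2)
= 0.77315975^4 / (0.74^4/3 + 0.224^4/16)
= 0.35733615 / 0.10011261
v_eff = 3.5693

3.5693


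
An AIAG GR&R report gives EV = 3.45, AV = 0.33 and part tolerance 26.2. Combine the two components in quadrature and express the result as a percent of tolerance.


GRR = sqrt(EV^2 + AV^2) = sqrt(3.45^2 + 0.33^2) = 3.4657467
%GRR = GRR / tol * 100 = 3.4657467 / 26.2 * 100
%GRR = 13.2280

13.2280


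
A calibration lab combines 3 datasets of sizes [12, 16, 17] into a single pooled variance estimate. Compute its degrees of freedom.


nu = sum_i (n_i - 1)
nu = ((12 - 1) + (16 - 1) + (17 - 1))
nu = 11 + 15 + 16
nu = 42

42


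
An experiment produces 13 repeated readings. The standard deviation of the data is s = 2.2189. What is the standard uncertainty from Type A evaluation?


u_A = s / sqrt(n)
u_A = 2.2189 / sqrt(13)
u_A = 2.2189 / 3.6055513
u_A = 0.6154

0.6154


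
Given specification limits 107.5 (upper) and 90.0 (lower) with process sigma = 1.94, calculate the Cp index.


Cp = (USL - LSL) / (6 * sigma)
= (107.5 - 90.0) / (6 * 1.94)
= 17.5000 / 11.6400
= 1.5034

1.5034


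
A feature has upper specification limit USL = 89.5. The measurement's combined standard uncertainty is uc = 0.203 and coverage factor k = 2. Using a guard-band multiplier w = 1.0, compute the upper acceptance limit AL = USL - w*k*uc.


U = k * uc = 2 * 0.203 = 0.406
guard band g = w * U = 1.0 * 0.406 = 0.406
AL = USL - g = 89.5 - 0.406
AL = 89.0940

89.0940


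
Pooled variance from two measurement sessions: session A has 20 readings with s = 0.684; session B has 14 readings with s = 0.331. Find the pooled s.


s_p = sqrt(((n1-1)*s1^2 + (n2-1)*s2^2) / (n1+n2-2))
numerator = (20-1)*0.684^2 + (14-1)*0.331^2 = 8.889264 + 1.424293 = 10.313557
denominator = 20 + 14 - 2 = 32
s_p^2 = 10.313557 / 32 = 0.32229866
s_p = sqrt(0.32229866) = 0.5677

0.5677


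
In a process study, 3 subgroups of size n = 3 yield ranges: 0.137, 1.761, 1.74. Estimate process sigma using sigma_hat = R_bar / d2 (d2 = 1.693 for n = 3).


R_bar = (0.137 + 1.761 + 1.74) / 3
R_bar = 3.638 / 3 = 1.2126667
sigma_hat = R_bar / d2 = 1.2126667 / 1.693 = 0.7163

0.7163


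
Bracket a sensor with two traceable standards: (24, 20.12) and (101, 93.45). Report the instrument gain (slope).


slope = (y2 - y1) / (x2 - x1)
= (93.45 - 20.12) / (101 - 24)
= 73.3300 / 77
= 0.9523

0.9523


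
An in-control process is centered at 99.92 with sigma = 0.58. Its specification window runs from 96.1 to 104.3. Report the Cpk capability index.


Cpu = (USL - mean) / (3*sigma) = (104.3 - 99.92) / (3*0.58) = 2.5172
Cpl = (mean - LSL) / (3*sigma) = (99.92 - 96.1) / (3*0.58) = 2.1954
Cpk = min(Cpu, Cpl) = 2.1954

2.1954


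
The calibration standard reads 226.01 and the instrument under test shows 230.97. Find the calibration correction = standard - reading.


Correction = standard - reading
= 226.01 - 230.97
= -4.9600

-4.9600


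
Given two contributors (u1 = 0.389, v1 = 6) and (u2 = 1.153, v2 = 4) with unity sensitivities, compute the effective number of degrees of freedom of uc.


uc = sqrt(u1^2 + u2^2) = sqrt(0.389^2 + 1.153^2) = 1.2168525
v_eff = uc^4 / (u1^4/v1 + u2^4/v2)
= 1.2168525^4 / (0.389^4/6 + 1.153^4/4)
= 2.1925614 / 0.44564841
v_eff = 4.9199

4.9199


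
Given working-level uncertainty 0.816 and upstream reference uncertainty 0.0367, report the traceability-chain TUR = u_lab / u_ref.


TUR = u_lab / u_ref
= 0.816 / 0.0367
= 22.2343

22.2343


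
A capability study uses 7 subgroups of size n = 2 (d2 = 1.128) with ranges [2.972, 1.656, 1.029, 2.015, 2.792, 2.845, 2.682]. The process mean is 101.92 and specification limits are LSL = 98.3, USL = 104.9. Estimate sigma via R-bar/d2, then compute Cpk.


R_bar = (2.972 + 1.656 + 1.029 + 2.015 + 2.792 + 2.845 + 2.682) / 7 = 2.2844286
sigma = R_bar / d2 = 2.2844286 / 1.128 = 2.0252027
Cp = (USL - LSL)/(6*sigma) = (104.9 - 98.3)/(6*2.0252027) = 0.5432
Cpu = (104.9 - 101.92)/(3*2.0252027) = 0.4905
Cpl = (101.92 - 98.3)/(3*2.0252027) = 0.5958
Cpk = min(Cpu, Cpl) = 0.4905

0.4905


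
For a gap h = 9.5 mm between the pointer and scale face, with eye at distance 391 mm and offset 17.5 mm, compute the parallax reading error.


error = h * offset / d
= 9.5 * 17.5 / 391
= 0.4252

0.4252


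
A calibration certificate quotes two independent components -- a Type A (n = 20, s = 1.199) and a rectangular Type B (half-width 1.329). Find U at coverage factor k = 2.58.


u_A = s / sqrt(n) = 1.199 / sqrt(20) = 0.26810455
u_B = half_width / sqrt(3) = 1.329 / sqrt(3) = 0.76729851
uc = sqrt(u_A^2 + u_B^2) = sqrt(0.26810455^2 + 0.76729851^2) = 0.81278967
U = k * uc = 2.58 * 0.81278967
U = 2.0970

2.0970


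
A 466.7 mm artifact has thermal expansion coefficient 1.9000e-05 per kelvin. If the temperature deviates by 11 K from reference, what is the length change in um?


dL = L * alpha * dT
= 466.7 * 1.9000e-05 * 11
= 0.0975403 mm
dL_um = 0.0975403 * 1000 = 97.5403 um

97.5403


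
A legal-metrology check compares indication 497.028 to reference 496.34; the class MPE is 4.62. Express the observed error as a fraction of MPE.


e = indication - reference = 497.028 - 496.34 = 0.6880
|e| = 0.6880
ratio = |e| / MPE = 0.6880 / 4.62
ratio = 0.1489

0.1489


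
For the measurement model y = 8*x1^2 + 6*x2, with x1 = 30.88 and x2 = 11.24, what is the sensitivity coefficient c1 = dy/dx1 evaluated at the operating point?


y = 8*x1^2 + 6*x2
dy/dx1 = 2*8*x1
Evaluate at x1 = 30.88: c1 = 16 * 30.88
c1 = 494.0800

494.0800


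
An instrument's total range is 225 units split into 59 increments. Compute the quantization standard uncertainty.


resolution = range / divisions
resolution = 225 / 59 = 3.8135593
u_res = resolution / (2*sqrt(3))
u_res = 3.8135593 / 3.4641016
u_res = 1.1009

1.1009


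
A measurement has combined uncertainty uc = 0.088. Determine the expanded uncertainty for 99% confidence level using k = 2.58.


U = k * uc
U = 2.58 * 0.088
U = 0.2270

0.2270


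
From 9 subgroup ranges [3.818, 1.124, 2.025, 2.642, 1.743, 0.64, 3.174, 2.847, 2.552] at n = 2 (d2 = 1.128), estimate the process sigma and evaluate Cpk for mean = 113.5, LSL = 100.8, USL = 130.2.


R_bar = (3.818 + 1.124 + 2.025 + 2.642 + 1.743 + 0.64 + 3.174 + 2.847 + 2.552) / 9 = 2.285
sigma = R_bar / d2 = 2.285 / 1.128 = 2.0257092
Cp = (USL - LSL)/(6*sigma) = (130.2 - 100.8)/(6*2.0257092) = 2.4189
Cpu = (130.2 - 113.5)/(3*2.0257092) = 2.7480
Cpl = (113.5 - 100.8)/(3*2.0257092) = 2.0898
Cpk = min(Cpu, Cpl) = 2.0898

2.0898


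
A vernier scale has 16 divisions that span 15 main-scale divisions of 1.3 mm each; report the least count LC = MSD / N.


LC = MSD / n_div
= 1.3 / 16
= 0.0813

0.0813


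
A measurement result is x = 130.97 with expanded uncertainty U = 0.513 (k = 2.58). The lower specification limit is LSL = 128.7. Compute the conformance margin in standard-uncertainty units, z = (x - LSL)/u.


u = U / k = 0.513 / 2.58 = 0.19883721
margin = |LSL - x| = |128.7 - 130.97| = 2.27
z = margin / u = 2.27 / 0.19883721
z = 11.4164

11.4164


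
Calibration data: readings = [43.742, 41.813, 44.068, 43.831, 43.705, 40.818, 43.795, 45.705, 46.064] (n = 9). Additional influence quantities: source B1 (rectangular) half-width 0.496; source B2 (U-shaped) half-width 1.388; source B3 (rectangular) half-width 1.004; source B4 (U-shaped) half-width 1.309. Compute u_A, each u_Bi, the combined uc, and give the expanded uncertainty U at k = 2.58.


mean = (43.742 + 41.813 + 44.068 + 43.831 + 43.705 + 40.818 + 43.795 + 45.705 + 46.064) / 9 = 43.72677778
s = sqrt(sum((x - mean)^2)/(n-1)) = 1.6443904
u_A = s / sqrt(n) = 1.6443904 / sqrt(9) = 0.54813013
u_B1 = 0.496 / sqrt(3) = 0.28636573
u_B2 = 1.388 / sqrt(2) = 0.98146421
u_B3 = 1.004 / sqrt(3) = 0.57965967
u_B4 = 1.309 / sqrt(2) = 0.92560278
uc = sqrt(0.54813013^2 + 0.28636573^2 + 0.98146421^2 + 0.57965967^2 + 0.92560278^2) = 1.5932576
U = k * uc = 2.58 * 1.5932576
U = 4.1106

4.1106


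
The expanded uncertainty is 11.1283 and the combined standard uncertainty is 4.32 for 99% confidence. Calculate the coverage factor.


k = U / uc
k = 11.1283 / 4.32
k = 2.576

2.576


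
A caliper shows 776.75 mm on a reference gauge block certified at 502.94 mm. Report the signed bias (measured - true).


Systematic error = measured - true
= 776.75 - 502.94
= 273.8100

273.8100


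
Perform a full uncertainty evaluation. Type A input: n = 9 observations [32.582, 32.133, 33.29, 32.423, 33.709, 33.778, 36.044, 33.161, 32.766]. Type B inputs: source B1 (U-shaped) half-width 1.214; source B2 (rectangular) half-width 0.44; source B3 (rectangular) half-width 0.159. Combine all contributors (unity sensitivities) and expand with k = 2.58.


mean = (32.582 + 32.133 + 33.29 + 32.423 + 33.709 + 33.778 + 36.044 + 33.161 + 32.766) / 9 = 33.32066667
s = sqrt(sum((x - mean)^2)/(n-1)) = 1.1657924
u_A = s / sqrt(n) = 1.1657924 / sqrt(9) = 0.38859747
u_B1 = 1.214 / sqrt(2) = 0.85842763
u_B2 = 0.44 / sqrt(3) = 0.25403412
u_B3 = 0.159 / sqrt(3) = 0.091798693
uc = sqrt(0.38859747^2 + 0.85842763^2 + 0.25403412^2 + 0.091798693^2) = 0.98023789
U = k * uc = 2.58 * 0.98023789
U = 2.5290

2.5290


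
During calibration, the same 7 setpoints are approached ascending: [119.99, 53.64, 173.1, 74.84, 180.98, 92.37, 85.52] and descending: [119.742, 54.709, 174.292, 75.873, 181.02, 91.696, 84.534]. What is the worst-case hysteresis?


|119.99 - 119.742| = 0.2480
|53.64 - 54.709| = 1.0690
|173.1 - 174.292| = 1.1920
|74.84 - 75.873| = 1.0330
|180.98 - 181.02| = 0.0400
|92.37 - 91.696| = 0.6740
|85.52 - 84.534| = 0.9860
hysteresis = max(diffs) = 1.1920

1.1920


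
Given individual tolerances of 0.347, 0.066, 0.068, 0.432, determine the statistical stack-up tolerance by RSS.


RSS = sqrt(0.347^2 + 0.066^2 + 0.068^2 + 0.432^2)
= sqrt(0.316013)
= 0.5622

0.5622


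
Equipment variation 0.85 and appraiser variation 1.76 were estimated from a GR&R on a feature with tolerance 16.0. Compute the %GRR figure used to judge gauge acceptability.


GRR = sqrt(EV^2 + AV^2) = sqrt(0.85^2 + 1.76^2) = 1.9545076
%GRR = GRR / tol * 100 = 1.9545076 / 16.0 * 100
%GRR = 12.2157

12.2157


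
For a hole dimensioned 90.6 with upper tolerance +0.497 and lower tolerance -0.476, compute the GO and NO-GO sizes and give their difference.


GO = nominal - lower_tol (smallest hole = maximum material condition)
GO = 90.6 - 0.476 = 90.124
NO-GO = nominal + upper_tol (largest hole = least material condition)
NO-GO = 90.6 + 0.497 = 91.097
spread = NO-GO - GO = 91.097 - 90.124 = 0.9730

0.9730


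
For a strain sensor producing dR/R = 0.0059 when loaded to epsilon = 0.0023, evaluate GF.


GF = (dR/R) / epsilon
= 0.0059 / 0.0023
= 2.5652

2.5652


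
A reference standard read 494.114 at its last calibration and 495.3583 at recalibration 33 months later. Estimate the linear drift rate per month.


rate = (v2 - v1) / months
= (495.3583 - 494.114) / 33
= 1.2443 / 33
= 0.0377

0.0377


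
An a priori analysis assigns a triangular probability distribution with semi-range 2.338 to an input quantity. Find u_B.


u_B = half_width / sqrt(6)
u_B = 2.338 / 2.4494897
u_B = 0.9545

0.9545


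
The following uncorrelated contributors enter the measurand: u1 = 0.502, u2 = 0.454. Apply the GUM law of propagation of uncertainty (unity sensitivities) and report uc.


uc = sqrt(0.502^2 + 0.454^2)
uc = sqrt(0.45812)
uc = 0.6768

0.6768


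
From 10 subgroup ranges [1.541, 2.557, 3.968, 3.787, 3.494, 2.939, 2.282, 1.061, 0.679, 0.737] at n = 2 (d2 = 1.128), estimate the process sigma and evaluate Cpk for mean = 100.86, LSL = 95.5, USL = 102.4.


R_bar = (1.541 + 2.557 + 3.968 + 3.787 + 3.494 + 2.939 + 2.282 + 1.061 + 0.679 + 0.737) / 10 = 2.3045
sigma = R_bar / d2 = 2.3045 / 1.128 = 2.0429965
Cp = (USL - LSL)/(6*sigma) = (102.4 - 95.5)/(6*2.0429965) = 0.5629
Cpu = (102.4 - 100.86)/(3*2.0429965) = 0.2513
Cpl = (100.86 - 95.5)/(3*2.0429965) = 0.8745
Cpk = min(Cpu, Cpl) = 0.2513

0.2513


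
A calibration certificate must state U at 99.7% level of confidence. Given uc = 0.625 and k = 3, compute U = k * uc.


U = k * uc
U = 3 * 0.625
U = 1.8750

1.8750


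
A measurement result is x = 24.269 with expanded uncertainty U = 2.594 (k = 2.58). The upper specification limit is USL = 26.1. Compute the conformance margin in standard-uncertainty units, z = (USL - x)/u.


u = U / k = 2.594 / 2.58 = 1.0054264
margin = |USL - x| = |26.1 - 24.269| = 1.831
z = margin / u = 1.831 / 1.0054264
z = 1.8211

1.8211


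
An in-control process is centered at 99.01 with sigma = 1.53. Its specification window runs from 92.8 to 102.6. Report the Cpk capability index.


Cpu = (USL - mean) / (3*sigma) = (102.6 - 99.01) / (3*1.53) = 0.7821
Cpl = (mean - LSL) / (3*sigma) = (99.01 - 92.8) / (3*1.53) = 1.3529
Cpk = min(Cpu, Cpl) = 0.7821

0.7821


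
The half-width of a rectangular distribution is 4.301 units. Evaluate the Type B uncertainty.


u_B = half_width / sqrt(3)
u_B = 4.301 / 1.7320508
u_B = 2.4832

2.4832


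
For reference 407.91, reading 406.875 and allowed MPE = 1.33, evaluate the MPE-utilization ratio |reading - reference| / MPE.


e = indication - reference = 406.875 - 407.91 = -1.0350
|e| = 1.0350
ratio = |e| / MPE = 1.0350 / 1.33
ratio = 0.7782

0.7782


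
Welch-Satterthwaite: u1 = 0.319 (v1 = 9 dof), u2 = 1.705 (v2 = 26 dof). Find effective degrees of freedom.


uc = sqrt(u1^2 + u2^2) = sqrt(0.319^2 + 1.705^2) = 1.7345853
v_eff = uc^4 / (u1^4/v1 + u2^4/v2)
= 1.7345853^4 / (0.319^4/9 + 1.705^4/26)
= 9.0527942 / 0.32618114
v_eff = 27.7539

27.7539


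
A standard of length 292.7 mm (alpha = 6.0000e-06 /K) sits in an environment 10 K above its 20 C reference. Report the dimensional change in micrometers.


dL = L * alpha * dT
= 292.7 * 6.0000e-06 * 10
= 0.0175620 mm
dL_um = 0.0175620 * 1000 = 17.5620 um

17.5620


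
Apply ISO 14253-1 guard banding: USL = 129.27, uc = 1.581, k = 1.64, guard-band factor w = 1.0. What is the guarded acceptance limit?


U = k * uc = 1.64 * 1.581 = 2.59284
guard band g = w * U = 1.0 * 2.59284 = 2.59284
AL = USL - g = 129.27 - 2.59284
AL = 126.6772

126.6772


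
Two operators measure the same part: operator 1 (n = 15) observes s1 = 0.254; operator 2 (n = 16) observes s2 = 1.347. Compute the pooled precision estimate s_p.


s_p = sqrt(((n1-1)*s1^2 + (n2-1)*s2^2) / (n1+n2-2))
numerator = (15-1)*0.254^2 + (16-1)*1.347^2 = 0.903224 + 27.216135 = 28.119359
denominator = 15 + 16 - 2 = 29
s_p^2 = 28.119359 / 29 = 0.96963307
s_p = sqrt(0.96963307) = 0.9847

0.9847


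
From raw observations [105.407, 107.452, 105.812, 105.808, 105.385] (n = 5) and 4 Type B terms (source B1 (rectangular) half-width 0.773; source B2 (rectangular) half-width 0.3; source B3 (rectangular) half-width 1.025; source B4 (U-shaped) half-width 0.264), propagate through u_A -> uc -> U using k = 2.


mean = (105.407 + 107.452 + 105.812 + 105.808 + 105.385) / 5 = 105.9728
s = sqrt(sum((x - mean)^2)/(n-1)) = 0.85245041
u_A = s / sqrt(n) = 0.85245041 / sqrt(5) = 0.38122741
u_B1 = 0.773 / sqrt(3) = 0.44629176
u_B2 = 0.3 / sqrt(3) = 0.17320508
u_B3 = 1.025 / sqrt(3) = 0.59178403
u_B4 = 0.264 / sqrt(2) = 0.18667619
uc = sqrt(0.38122741^2 + 0.44629176^2 + 0.17320508^2 + 0.59178403^2 + 0.18667619^2) = 0.87153142
U = k * uc = 2 * 0.87153142
U = 1.7431

1.7431


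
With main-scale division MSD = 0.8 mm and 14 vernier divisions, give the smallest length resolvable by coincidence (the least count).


LC = MSD / n_div
= 0.8 / 14
= 0.0571

0.0571


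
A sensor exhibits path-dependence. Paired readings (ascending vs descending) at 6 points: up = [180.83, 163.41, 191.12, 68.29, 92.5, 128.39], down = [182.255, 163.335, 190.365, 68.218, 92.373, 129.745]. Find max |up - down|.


|180.83 - 182.255| = 1.4250
|163.41 - 163.335| = 0.0750
|191.12 - 190.365| = 0.7550
|68.29 - 68.218| = 0.0720
|92.5 - 92.373| = 0.1270
|128.39 - 129.745| = 1.3550
hysteresis = max(diffs) = 1.4250

1.4250


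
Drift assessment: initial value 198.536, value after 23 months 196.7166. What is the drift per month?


rate = (v2 - v1) / months
= (196.7166 - 198.536) / 23
= -1.8194 / 23
= -0.0791

-0.0791


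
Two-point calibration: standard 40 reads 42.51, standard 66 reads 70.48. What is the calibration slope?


slope = (y2 - y1) / (x2 - x1)
= (70.48 - 42.51) / (66 - 40)
= 27.9700 / 26
= 1.0758

1.0758


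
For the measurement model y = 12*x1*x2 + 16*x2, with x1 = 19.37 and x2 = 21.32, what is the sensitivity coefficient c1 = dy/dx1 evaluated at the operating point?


y = 12*x1*x2 + 16*x2
dy/dx1 = 12*x2
Evaluate at x2 = 21.32: c1 = 12 * 21.32
c1 = 255.8400

255.8400


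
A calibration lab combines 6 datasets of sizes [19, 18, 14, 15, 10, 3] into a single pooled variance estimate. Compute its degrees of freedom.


nu = sum_i (n_i - 1)
nu = ((19 - 1) + (18 - 1) + (14 - 1) + (15 - 1) + (10 - 1) + (3 - 1))
nu = 18 + 17 + 13 + 14 + 9 + 2
nu = 73

73


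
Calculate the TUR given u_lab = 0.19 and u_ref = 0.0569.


TUR = u_lab / u_ref
= 0.19 / 0.0569
= 3.3392

3.3392


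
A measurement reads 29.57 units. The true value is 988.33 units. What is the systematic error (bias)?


Systematic error = measured - true
= 29.57 - 988.33
= -958.7600

-958.7600


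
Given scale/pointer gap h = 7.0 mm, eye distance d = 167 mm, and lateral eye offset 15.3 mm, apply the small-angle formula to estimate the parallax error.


error = h * offset / d
= 7.0 * 15.3 / 167
= 0.6413

0.6413


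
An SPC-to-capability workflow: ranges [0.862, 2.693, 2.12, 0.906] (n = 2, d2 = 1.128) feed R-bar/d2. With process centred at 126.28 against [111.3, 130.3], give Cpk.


R_bar = (0.862 + 2.693 + 2.12 + 0.906) / 4 = 1.64525
sigma = R_bar / d2 = 1.64525 / 1.128 = 1.458555
Cp = (USL - LSL)/(6*sigma) = (130.3 - 111.3)/(6*1.458555) = 2.1711
Cpu = (130.3 - 126.28)/(3*1.458555) = 0.9187
Cpl = (126.28 - 111.3)/(3*1.458555) = 3.4235
Cpk = min(Cpu, Cpl) = 0.9187

0.9187


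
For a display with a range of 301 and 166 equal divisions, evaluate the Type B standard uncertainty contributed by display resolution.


resolution = range / divisions
resolution = 301 / 166 = 1.813253
u_res = resolution / (2*sqrt(3))
u_res = 1.813253 / 3.4641016
u_res = 0.5234

0.5234


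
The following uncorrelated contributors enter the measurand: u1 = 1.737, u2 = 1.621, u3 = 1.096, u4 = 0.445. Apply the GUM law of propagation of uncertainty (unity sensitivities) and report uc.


uc = sqrt(1.737^2 + 1.621^2 + 1.096^2 + 0.445^2)
uc = sqrt(7.044051)
uc = 2.6541

2.6541


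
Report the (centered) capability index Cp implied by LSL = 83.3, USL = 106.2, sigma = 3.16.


Cp = (USL - LSL) / (6 * sigma)
= (106.2 - 83.3) / (6 * 3.16)
= 22.9000 / 18.9600
= 1.2078

1.2078


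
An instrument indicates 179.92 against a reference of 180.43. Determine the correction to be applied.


Correction = standard - reading
= 180.43 - 179.92
= 0.5100

0.5100


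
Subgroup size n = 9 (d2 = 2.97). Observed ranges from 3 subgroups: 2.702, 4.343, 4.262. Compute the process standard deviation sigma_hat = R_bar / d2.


R_bar = (2.702 + 4.343 + 4.262) / 3
R_bar = 11.307 / 3 = 3.769
sigma_hat = R_bar / d2 = 3.769 / 2.97 = 1.2690

1.2690


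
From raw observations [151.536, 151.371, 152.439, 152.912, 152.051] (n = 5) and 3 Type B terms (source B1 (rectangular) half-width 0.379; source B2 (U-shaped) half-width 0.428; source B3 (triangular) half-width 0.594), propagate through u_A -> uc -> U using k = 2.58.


mean = (151.536 + 151.371 + 152.439 + 152.912 + 152.051) / 5 = 152.0618
s = sqrt(sum((x - mean)^2)/(n-1)) = 0.63618134
u_A = s / sqrt(n) = 0.63618134 / sqrt(5) = 0.28450894
u_B1 = 0.379 / sqrt(3) = 0.21881575
u_B2 = 0.428 / sqrt(2) = 0.3026417
u_B3 = 0.594 / sqrt(6) = 0.24249948
uc = sqrt(0.28450894^2 + 0.21881575^2 + 0.3026417^2 + 0.24249948^2) = 0.52841619
U = k * uc = 2.58 * 0.52841619
U = 1.3633

1.3633


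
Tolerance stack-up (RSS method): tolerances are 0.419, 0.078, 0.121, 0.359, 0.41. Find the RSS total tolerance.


RSS = sqrt(0.419^2 + 0.078^2 + 0.121^2 + 0.359^2 + 0.41^2)
= sqrt(0.493267)
= 0.7023

0.7023


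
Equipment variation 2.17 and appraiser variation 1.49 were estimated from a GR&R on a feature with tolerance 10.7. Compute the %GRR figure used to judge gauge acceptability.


GRR = sqrt(EV^2 + AV^2) = sqrt(2.17^2 + 1.49^2) = 2.6322994
%GRR = GRR / tol * 100 = 2.6322994 / 10.7 * 100
%GRR = 24.6009

24.6009


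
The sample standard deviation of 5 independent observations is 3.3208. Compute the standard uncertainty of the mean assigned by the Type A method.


u_A = s / sqrt(n)
u_A = 3.3208 / sqrt(5)
u_A = 3.3208 / 2.236068
u_A = 1.4851

1.4851


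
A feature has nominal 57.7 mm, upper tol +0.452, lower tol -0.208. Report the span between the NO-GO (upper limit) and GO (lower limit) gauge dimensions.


GO = nominal - lower_tol (smallest hole = maximum material condition)
GO = 57.7 - 0.208 = 57.492
NO-GO = nominal + upper_tol (largest hole = least material condition)
NO-GO = 57.7 + 0.452 = 58.152
spread = NO-GO - GO = 58.152 - 57.492 = 0.6600

0.6600


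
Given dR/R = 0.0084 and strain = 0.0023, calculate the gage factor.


GF = (dR/R) / epsilon
= 0.0084 / 0.0023
= 3.6522

3.6522


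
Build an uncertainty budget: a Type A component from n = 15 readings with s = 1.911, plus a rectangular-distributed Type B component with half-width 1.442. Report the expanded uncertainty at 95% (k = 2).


u_A = s / sqrt(n) = 1.911 / sqrt(15) = 0.49341808
u_B = half_width / sqrt(3) = 1.442 / sqrt(3) = 0.83253909
uc = sqrt(u_A^2 + u_B^2) = sqrt(0.49341808^2 + 0.83253909^2) = 0.96777205
U = k * uc = 2 * 0.96777205
U = 1.9355

1.9355


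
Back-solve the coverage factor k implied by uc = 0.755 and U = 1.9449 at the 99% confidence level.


k = U / uc
k = 1.9449 / 0.755
k = 2.576

2.576


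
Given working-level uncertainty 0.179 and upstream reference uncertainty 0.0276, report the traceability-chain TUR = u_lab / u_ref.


TUR = u_lab / u_ref
= 0.179 / 0.0276
= 6.4855

6.4855


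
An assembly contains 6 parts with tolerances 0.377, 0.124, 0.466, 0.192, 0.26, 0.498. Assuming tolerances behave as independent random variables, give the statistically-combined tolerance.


RSS = sqrt(0.377^2 + 0.124^2 + 0.466^2 + 0.192^2 + 0.26^2 + 0.498^2)
= sqrt(0.727129)
= 0.8527

0.8527


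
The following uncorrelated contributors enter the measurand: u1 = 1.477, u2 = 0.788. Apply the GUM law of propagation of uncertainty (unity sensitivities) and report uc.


uc = sqrt(1.477^2 + 0.788^2)
uc = sqrt(2.802473)
uc = 1.6741

1.6741


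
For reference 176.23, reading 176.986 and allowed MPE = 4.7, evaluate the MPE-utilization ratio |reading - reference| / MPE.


e = indication - reference = 176.986 - 176.23 = 0.7560
|e| = 0.7560
ratio = |e| / MPE = 0.7560 / 4.7
ratio = 0.1609

0.1609


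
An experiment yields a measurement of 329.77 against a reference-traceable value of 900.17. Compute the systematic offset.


Systematic error = measured - true
= 329.77 - 900.17
= -570.4000

-570.4000


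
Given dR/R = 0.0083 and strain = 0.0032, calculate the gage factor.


GF = (dR/R) / epsilon
= 0.0083 / 0.0032
= 2.5938

2.5938


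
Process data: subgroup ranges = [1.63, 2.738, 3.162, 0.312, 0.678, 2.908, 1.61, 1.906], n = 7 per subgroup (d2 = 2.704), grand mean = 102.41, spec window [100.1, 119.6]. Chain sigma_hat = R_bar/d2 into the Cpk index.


R_bar = (1.63 + 2.738 + 3.162 + 0.312 + 0.678 + 2.908 + 1.61 + 1.906) / 8 = 1.868
sigma = R_bar / d2 = 1.868 / 2.704 = 0.6908284
Cp = (USL - LSL)/(6*sigma) = (119.6 - 100.1)/(6*0.6908284) = 4.7045
Cpu = (119.6 - 102.41)/(3*0.6908284) = 8.2944
Cpl = (102.41 - 100.1)/(3*0.6908284) = 1.1146
Cpk = min(Cpu, Cpl) = 1.1146

1.1146


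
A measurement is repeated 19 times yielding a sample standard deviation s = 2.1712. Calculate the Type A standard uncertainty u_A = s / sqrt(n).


u_A = s / sqrt(n)
u_A = 2.1712 / sqrt(19)
u_A = 2.1712 / 4.3588989
u_A = 0.4981

0.4981


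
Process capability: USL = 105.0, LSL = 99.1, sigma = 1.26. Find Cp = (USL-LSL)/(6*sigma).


Cp = (USL - LSL) / (6 * sigma)
= (105.0 - 99.1) / (6 * 1.26)
= 5.9000 / 7.5600
= 0.7804

0.7804


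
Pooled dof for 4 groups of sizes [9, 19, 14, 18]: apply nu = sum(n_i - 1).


nu = sum_i (n_i - 1)
nu = ((9 - 1) + (19 - 1) + (14 - 1) + (18 - 1))
nu = 8 + 18 + 13 + 17
nu = 56

56


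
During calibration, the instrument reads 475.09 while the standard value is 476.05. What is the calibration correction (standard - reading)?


Correction = standard - reading
= 476.05 - 475.09
= 0.9600

0.9600


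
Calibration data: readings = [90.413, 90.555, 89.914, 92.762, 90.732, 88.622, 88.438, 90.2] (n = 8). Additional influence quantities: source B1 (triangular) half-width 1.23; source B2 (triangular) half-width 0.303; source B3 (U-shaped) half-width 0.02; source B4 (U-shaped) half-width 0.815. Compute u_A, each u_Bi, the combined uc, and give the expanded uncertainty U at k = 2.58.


mean = (90.413 + 90.555 + 89.914 + 92.762 + 90.732 + 88.622 + 88.438 + 90.2) / 8 = 90.2045
s = sqrt(sum((x - mean)^2)/(n-1)) = 1.3466691
u_A = s / sqrt(n) = 1.3466691 / sqrt(8) = 0.47611943
u_B1 = 1.23 / sqrt(6) = 0.5021454
u_B2 = 0.303 / sqrt(6) = 0.12369923
u_B3 = 0.02 / sqrt(2) = 0.014142136
u_B4 = 0.815 / sqrt(2) = 0.57629203
uc = sqrt(0.47611943^2 + 0.5021454^2 + 0.12369923^2 + 0.014142136^2 + 0.57629203^2) = 0.909095
U = k * uc = 2.58 * 0.909095
U = 2.3455

2.3455


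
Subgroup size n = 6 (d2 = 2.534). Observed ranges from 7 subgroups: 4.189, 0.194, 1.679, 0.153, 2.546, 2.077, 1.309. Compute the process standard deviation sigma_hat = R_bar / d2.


R_bar = (4.189 + 0.194 + 1.679 + 0.153 + 2.546 + 2.077 + 1.309) / 7
R_bar = 12.147 / 7 = 1.7352857
sigma_hat = R_bar / d2 = 1.7352857 / 2.534 = 0.6848

0.6848


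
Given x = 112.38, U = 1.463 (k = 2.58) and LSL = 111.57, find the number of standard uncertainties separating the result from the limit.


u = U / k = 1.463 / 2.58 = 0.56705426
margin = |LSL - x| = |111.57 - 112.38| = 0.81
z = margin / u = 0.81 / 0.56705426
z = 1.4284

1.4284


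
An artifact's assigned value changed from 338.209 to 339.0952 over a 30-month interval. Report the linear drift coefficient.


rate = (v2 - v1) / months
= (339.0952 - 338.209) / 30
= 0.8862 / 30
= 0.0295

0.0295


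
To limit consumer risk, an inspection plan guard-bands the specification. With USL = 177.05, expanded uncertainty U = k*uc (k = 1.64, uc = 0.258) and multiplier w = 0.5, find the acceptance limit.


U = k * uc = 1.64 * 0.258 = 0.42312
guard band g = w * U = 0.5 * 0.42312 = 0.21156
AL = USL - g = 177.05 - 0.21156
AL = 176.8384

176.8384


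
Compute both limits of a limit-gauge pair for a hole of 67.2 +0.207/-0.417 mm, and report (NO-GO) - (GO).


GO = nominal - lower_tol (smallest hole = maximum material condition)
GO = 67.2 - 0.417 = 66.783
NO-GO = nominal + upper_tol (largest hole = least material condition)
NO-GO = 67.2 + 0.207 = 67.407
spread = NO-GO - GO = 67.407 - 66.783 = 0.6240

0.6240


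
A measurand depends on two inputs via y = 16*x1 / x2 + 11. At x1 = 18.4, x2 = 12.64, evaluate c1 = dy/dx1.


y = 16*x1 / x2 + 11
dy/dx1 = 16/x2
Evaluate at x2 = 12.64: c1 = 16 / 12.64
c1 = 1.2658

1.2658


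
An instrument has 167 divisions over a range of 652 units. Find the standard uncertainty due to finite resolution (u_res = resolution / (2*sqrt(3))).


resolution = range / divisions
resolution = 652 / 167 = 3.9041916
u_res = resolution / (2*sqrt(3))
u_res = 3.9041916 / 3.4641016
u_res = 1.1270

1.1270


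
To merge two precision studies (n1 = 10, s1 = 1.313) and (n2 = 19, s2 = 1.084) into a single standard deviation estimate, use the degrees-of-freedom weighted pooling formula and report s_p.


s_p = sqrt(((n1-1)*s1^2 + (n2-1)*s2^2) / (n1+n2-2))
numerator = (10-1)*1.313^2 + (19-1)*1.084^2 = 15.515721 + 21.151008 = 36.666729
denominator = 10 + 19 - 2 = 27
s_p^2 = 36.666729 / 27 = 1.358027
s_p = sqrt(1.358027) = 1.1653

1.1653


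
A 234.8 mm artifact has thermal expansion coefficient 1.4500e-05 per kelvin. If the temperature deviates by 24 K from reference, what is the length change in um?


dL = L * alpha * dT
= 234.8 * 1.4500e-05 * 24
= 0.0817104 mm
dL_um = 0.0817104 * 1000 = 81.7104 um

81.7104


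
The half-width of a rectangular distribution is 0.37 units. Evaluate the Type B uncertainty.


u_B = half_width / sqrt(3)
u_B = 0.37 / 1.7320508
u_B = 0.2136

0.2136


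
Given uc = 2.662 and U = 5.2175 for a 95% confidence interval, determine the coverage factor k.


k = U / uc
k = 5.2175 / 2.662
k = 1.96

1.96


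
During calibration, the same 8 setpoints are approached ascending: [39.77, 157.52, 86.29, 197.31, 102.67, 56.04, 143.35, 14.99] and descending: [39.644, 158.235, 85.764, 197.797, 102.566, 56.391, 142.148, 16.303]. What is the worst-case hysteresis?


|39.77 - 39.644| = 0.1260
|157.52 - 158.235| = 0.7150
|86.29 - 85.764| = 0.5260
|197.31 - 197.797| = 0.4870
|102.67 - 102.566| = 0.1040
|56.04 - 56.391| = 0.3510
|143.35 - 142.148| = 1.2020
|14.99 - 16.303| = 1.3130
hysteresis = max(diffs) = 1.3130

1.3130


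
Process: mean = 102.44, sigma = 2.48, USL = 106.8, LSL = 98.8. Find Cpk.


Cpu = (USL - mean) / (3*sigma) = (106.8 - 102.44) / (3*2.48) = 0.5860
Cpl = (mean - LSL) / (3*sigma) = (102.44 - 98.8) / (3*2.48) = 0.4892
Cpk = min(Cpu, Cpl) = 0.4892

0.4892


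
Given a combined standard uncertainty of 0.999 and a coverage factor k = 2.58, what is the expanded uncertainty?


U = k * uc
U = 2.58 * 0.999
U = 2.5774

2.5774


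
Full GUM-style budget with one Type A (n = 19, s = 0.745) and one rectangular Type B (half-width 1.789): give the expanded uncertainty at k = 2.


u_A = s / sqrt(n) = 0.745 / sqrt(19) = 0.17091472
u_B = half_width / sqrt(3) = 1.789 / sqrt(3) = 1.0328796
uc = sqrt(u_A^2 + u_B^2) = sqrt(0.17091472^2 + 1.0328796^2) = 1.0469251
U = k * uc = 2 * 1.0469251
U = 2.0939

2.0939


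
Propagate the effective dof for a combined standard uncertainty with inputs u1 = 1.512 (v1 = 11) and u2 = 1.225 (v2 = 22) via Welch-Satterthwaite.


uc = sqrt(u1^2 + u2^2) = sqrt(1.512^2 + 1.225^2) = 1.9459622
v_eff = uc^4 / (u1^4/v1 + u2^4/v2)
= 1.9459622^4 / (1.512^4/11 + 1.225^4/22)
= 14.339619 / 0.57749019
v_eff = 24.8309

24.8309


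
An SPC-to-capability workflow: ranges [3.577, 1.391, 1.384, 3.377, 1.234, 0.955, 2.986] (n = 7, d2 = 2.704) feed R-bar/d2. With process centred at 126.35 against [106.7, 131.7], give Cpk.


R_bar = (3.577 + 1.391 + 1.384 + 3.377 + 1.234 + 0.955 + 2.986) / 7 = 2.1291429
sigma = R_bar / d2 = 2.1291429 / 2.704 = 0.78740492
Cp = (USL - LSL)/(6*sigma) = (131.7 - 106.7)/(6*0.78740492) = 5.2916
Cpu = (131.7 - 126.35)/(3*0.78740492) = 2.2648
Cpl = (126.35 - 106.7)/(3*0.78740492) = 8.3185
Cpk = min(Cpu, Cpl) = 2.2648

2.2648


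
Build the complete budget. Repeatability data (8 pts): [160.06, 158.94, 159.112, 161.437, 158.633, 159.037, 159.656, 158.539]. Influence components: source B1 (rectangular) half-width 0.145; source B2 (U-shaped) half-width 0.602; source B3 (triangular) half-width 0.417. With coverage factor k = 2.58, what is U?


mean = (160.06 + 158.94 + 159.112 + 161.437 + 158.633 + 159.037 + 159.656 + 158.539) / 8 = 159.42675
s = sqrt(sum((x - mean)^2)/(n-1)) = 0.95623544
u_A = s / sqrt(n) = 0.95623544 / sqrt(8) = 0.33808028
u_B1 = 0.145 / sqrt(3) = 0.083715789
u_B2 = 0.602 / sqrt(2) = 0.42567828
u_B3 = 0.417 / sqrt(6) = 0.17023954
uc = sqrt(0.33808028^2 + 0.083715789^2 + 0.42567828^2 + 0.17023954^2) = 0.57575178
U = k * uc = 2.58 * 0.57575178
U = 1.4854

1.4854


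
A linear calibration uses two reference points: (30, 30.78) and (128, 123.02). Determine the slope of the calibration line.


slope = (y2 - y1) / (x2 - x1)
= (123.02 - 30.78) / (128 - 30)
= 92.2400 / 98
= 0.9412

0.9412


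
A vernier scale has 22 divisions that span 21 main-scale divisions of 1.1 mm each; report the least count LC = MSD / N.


LC = MSD / n_div
= 1.1 / 22
= 0.0500

0.0500


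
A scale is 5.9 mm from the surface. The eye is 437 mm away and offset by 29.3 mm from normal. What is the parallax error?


error = h * offset / d
= 5.9 * 29.3 / 437
= 0.3956

0.3956


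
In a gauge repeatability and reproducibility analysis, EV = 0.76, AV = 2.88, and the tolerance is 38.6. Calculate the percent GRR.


GRR = sqrt(EV^2 + AV^2) = sqrt(0.76^2 + 2.88^2) = 2.9785903
%GRR = GRR / tol * 100 = 2.9785903 / 38.6 * 100
%GRR = 7.7166

7.7166


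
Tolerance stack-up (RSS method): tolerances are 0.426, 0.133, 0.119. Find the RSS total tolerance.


RSS = sqrt(0.426^2 + 0.133^2 + 0.119^2)
= sqrt(0.213326)
= 0.4619

0.4619


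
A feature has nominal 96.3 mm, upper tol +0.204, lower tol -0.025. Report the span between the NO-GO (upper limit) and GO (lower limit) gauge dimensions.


GO = nominal - lower_tol (smallest hole = maximum material condition)
GO = 96.3 - 0.025 = 96.275
NO-GO = nominal + upper_tol (largest hole = least material condition)
NO-GO = 96.3 + 0.204 = 96.504
spread = NO-GO - GO = 96.504 - 96.275 = 0.2290

0.2290


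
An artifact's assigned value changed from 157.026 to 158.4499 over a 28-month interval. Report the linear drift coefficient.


rate = (v2 - v1) / months
= (158.4499 - 157.026) / 28
= 1.4239 / 28
= 0.0509

0.0509
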